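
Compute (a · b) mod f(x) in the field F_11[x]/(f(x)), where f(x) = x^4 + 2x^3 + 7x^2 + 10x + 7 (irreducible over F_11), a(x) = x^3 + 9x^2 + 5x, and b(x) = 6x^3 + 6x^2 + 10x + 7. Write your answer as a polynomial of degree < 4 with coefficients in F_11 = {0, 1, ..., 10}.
a · b ≡ 6x^3 + 9x^2 + 7x (mod f(x))

Multiply in F_11[x]: a(x)·b(x) = (x^3 + 9x^2 + 5x)·(6x^3 + 6x^2 + 10x + 7) = 6x^6 + 5x^5 + 6x^4 + 6x^3 + 3x^2 + 2x. This has degree ≥ 4, so divide by f(x) over F_11: 6x^6 + 5x^5 + 6x^4 + 6x^3 + 3x^2 + 2x = (6x^2 + 4x)·(x^4 + 2x^3 + 7x^2 + 10x + 7) + (6x^3 + 9x^2 + 7x). Hence a·b ≡ 6x^3 + 9x^2 + 7x (mod f). (F_11[x]/(f) is a field with 11^4 = 14641 elements since f is irreducible of degree 4.)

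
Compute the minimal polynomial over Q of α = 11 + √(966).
m_α(x) = x^2 - 22x - 845

From α - 11 = √(966), squaring gives (α - 11)^2 = 966, i.e. α^2 - 22α + 121 = 966, so α^2 - 22α - 845 = 0. The discriminant of x^2 - 22x - 845 is (-22)^2 - 4·(-845) = 484 + 3380 = 3864, and 4·(966) is not a perfect square in Q since 966 is squarefree and ≠ 1. Hence x^2 - 22x - 845 is irreducible over Q and is the minimal polynomial of α.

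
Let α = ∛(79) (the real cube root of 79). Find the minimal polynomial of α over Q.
m_α(x) = x^3 - 79

α satisfies α^3 = 79, so x^3 - 79 annihilates α. By the rational root test, a rational root p/q (in lowest terms) of x^3 - 79 would satisfy p^3 = 79 q^3, forcing q = 1 and p^3 = 79; but 79 is not a perfect cube, contradiction. A monic cubic over Q with no rational root is irreducible (any nontrivial factorization would include a linear factor). Hence x^3 - 79 is the minimal polynomial of α, and in particular [Q(α):Q] = 3.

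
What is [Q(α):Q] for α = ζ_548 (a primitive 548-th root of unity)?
[Q(α):Q] = 272

The minimal polynomial of ζ_548 over Q is the 548-th cyclotomic polynomial Φ_548(x), which is irreducible over Q and has degree φ(548) = 272. Hence [Q(α):Q] = φ(548) = 272.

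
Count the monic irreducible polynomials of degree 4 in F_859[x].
There are 136116908070 monic irreducible polynomials of degree 4 over F_859

Each element of F_{859^4} that lies in no proper subfield is a root of exactly one monic irreducible of degree 4 over F_859, and each such polynomial has 4 distinct roots in F_{859^4}. By Möbius inversion the count is N_859(4) = (1/4) Σ_{d|4} μ(4/d) · 859^d = (1/4)(μ(4)·859^1 + μ(2)·859^2 + μ(1)·859^4) = 544467632280/4 = 136116908070.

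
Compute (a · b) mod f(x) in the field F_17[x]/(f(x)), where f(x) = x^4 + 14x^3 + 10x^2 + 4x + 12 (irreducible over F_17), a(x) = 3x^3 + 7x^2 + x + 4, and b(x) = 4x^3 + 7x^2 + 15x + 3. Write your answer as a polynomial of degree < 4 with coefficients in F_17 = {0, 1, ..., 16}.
a · b ≡ 6x^3 + 4x^2 + 15x + 4 (mod f(x))

Multiply in F_17[x]: a(x)·b(x) = (3x^3 + 7x^2 + x + 4)·(4x^3 + 7x^2 + 15x + 3) = 12x^6 + 15x^5 + 13x^4 + x^3 + 13x^2 + 12x + 12. This has degree ≥ 4, so divide by f(x) over F_17: 12x^6 + 15x^5 + 13x^4 + x^3 + 13x^2 + 12x + 12 = (12x^2 + 12)·(x^4 + 14x^3 + 10x^2 + 4x + 12) + (6x^3 + 4x^2 + 15x + 4). Hence a·b ≡ 6x^3 + 4x^2 + 15x + 4 (mod f). (F_17[x]/(f) is a field with 17^4 = 83521 elements since f is irreducible of degree 4.)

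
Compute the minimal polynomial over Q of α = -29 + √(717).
m_α(x) = x^2 + 58x + 124

From α + 29 = √(717), squaring gives (α + 29)^2 = 717, i.e. α^2 + 58α + 841 = 717, so α^2 + 58α + 124 = 0. The discriminant of x^2 + 58x + 124 is (58)^2 - 4·(124) = 3364 - 496 = 2868, and 4·(717) is not a perfect square in Q since 717 is squarefree and ≠ 1. Hence x^2 + 58x + 124 is irreducible over Q and is the minimal polynomial of α.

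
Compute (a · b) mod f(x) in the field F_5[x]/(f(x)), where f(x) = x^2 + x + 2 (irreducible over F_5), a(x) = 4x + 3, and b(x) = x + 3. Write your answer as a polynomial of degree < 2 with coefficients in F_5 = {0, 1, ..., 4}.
a · b ≡ x + 1 (mod f(x))

Multiply in F_5[x]: a(x)·b(x) = (4x + 3)·(x + 3) = 4x^2 + 4. This has degree ≥ 2, so divide by f(x) over F_5: 4x^2 + 4 = (4)·(x^2 + x + 2) + (x + 1). Hence a·b ≡ x + 1 (mod f). (F_5[x]/(f) is a field with 5^2 = 25 elements since f is irreducible of degree 2.)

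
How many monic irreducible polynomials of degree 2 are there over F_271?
There are 36585 monic irreducible polynomials of degree 2 over F_271

Each element of F_{271^2} that lies in no proper subfield is a root of exactly one monic irreducible of degree 2 over F_271, and each such polynomial has 2 distinct roots in F_{271^2}. By Möbius inversion the count is N_271(2) = (1/2) Σ_{d|2} μ(2/d) · 271^d = (1/2)(μ(2)·271^1 + μ(1)·271^2) = 73170/2 = 36585.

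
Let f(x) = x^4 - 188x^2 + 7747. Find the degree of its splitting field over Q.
[K : Q] = 4

Solving the quadratic in x^2: x^2 = (188 ± √(188^2 - 4·7747))/2 = (188 ± √4356)/2 = (188 ± 66)/2, giving x^2 = 61 or x^2 = 127. So f(x) = (x^2 - 61)(x^2 - 127) and the roots of f are ±√61, ±√127. Hence the splitting field is K = Q(√61, √127). Since 61 and 127 are distinct squarefree integers > 1, their product 7747 is not a perfect square, so √127 ∉ Q(√61). By the tower law [K:Q] = [Q(√61,√127):Q(√61)] · [Q(√61):Q] = 2 · 2 = 4.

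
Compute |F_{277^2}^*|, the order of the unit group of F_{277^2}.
|F_{277^2}^*| = 76728

F_{277^2} has 277^2 = 76729 elements; its multiplicative group consists of all nonzero elements, so |F_{277^2}^*| = 76729 - 1 = 76728. (It is cyclic since any finite subgroup of the multiplicative group of a field is cyclic.)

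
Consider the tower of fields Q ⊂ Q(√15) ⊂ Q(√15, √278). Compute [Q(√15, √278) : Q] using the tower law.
[Q(√15, √278) : Q] = 4

[Q(√15):Q] = 2 (min poly x^2 - 15, irreducible since 15 is squarefree > 1). For the top step, suppose √278 ∈ Q(√15), say √278 = c + d√15 with c, d ∈ Q. Squaring: 278 = c^2 + 15d^2 + 2cd√15. Since √15 ∉ Q this forces 2cd = 0. If d = 0 then √278 = c ∈ Q, contradicting 278 squarefree > 1. If c = 0 then 278 = 15d^2, so 15·278 = (15d)^2 is a perfect square in Q — but 15·278 = 4170 is not a perfect square (since 15 and 278 are distinct squarefree integers). Contradiction. Hence √278 ∉ Q(√15), so x^2 - 278 stays irreducible over Q(√15) and [Q(√15, √278) : Q(√15)] = 2. By the tower law, [Q(√15, √278) : Q] = 2 · 2 = 4.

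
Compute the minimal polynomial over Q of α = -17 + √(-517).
m_α(x) = x^2 + 34x + 806

From α + 17 = √(-517), squaring gives (α + 17)^2 = -517, i.e. α^2 + 34α + 289 = -517, so α^2 + 34α + 806 = 0. The discriminant of x^2 + 34x + 806 is (34)^2 - 4·(806) = 1156 - 3224 = -2068, and 4·(-517) is not a perfect square in Q since -517 is squarefree and ≠ 1. Hence x^2 + 34x + 806 is irreducible over Q and is the minimal polynomial of α.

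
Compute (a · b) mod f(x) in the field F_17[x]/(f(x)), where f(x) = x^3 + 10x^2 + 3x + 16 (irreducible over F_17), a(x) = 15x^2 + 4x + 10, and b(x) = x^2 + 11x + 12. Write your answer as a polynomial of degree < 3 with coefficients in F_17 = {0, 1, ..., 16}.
a · b ≡ 16x^2 + 14x + 3 (mod f(x))

Multiply in F_17[x]: a(x)·b(x) = (15x^2 + 4x + 10)·(x^2 + 11x + 12) = 15x^4 + 16x^3 + 13x^2 + 5x + 1. This has degree ≥ 3, so divide by f(x) over F_17: 15x^4 + 16x^3 + 13x^2 + 5x + 1 = (15x + 2)·(x^3 + 10x^2 + 3x + 16) + (16x^2 + 14x + 3). Hence a·b ≡ 16x^2 + 14x + 3 (mod f). (F_17[x]/(f) is a field with 17^3 = 4913 elements since f is irreducible of degree 3.)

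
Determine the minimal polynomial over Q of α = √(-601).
m_α(x) = x^2 + 601

α satisfies α^2 + 601 = 0, so x^2 + 601 annihilates α. Since d = -601 is squarefree and ≠ 1, it is not a perfect square in Q, so x^2 + 601 has no rational root and is therefore irreducible over Q (a degree-2 polynomial over a field is irreducible iff it has no root). Hence m_α(x) = x^2 + 601.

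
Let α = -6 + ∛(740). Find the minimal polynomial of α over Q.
m_α(x) = x^3 + 18x^2 + 108x - 524

Set β = α + 6 = ∛(740), so β^3 = 740. Then (α + 6)^3 - 740 = 0, i.e. α is a root of g(x) = (x + 6)^3 - 740 = x^3 + 18x^2 + 108x - 524. Since g(x) = h(x + 6) where h(x) = x^3 - 740, and h is irreducible over Q (because 740 is not a perfect cube, so h has no rational root, and a monic cubic with no rational root is irreducible), g is also irreducible (irreducibility is preserved under the substitution x → x + 6). Hence m_α(x) = x^3 + 18x^2 + 108x - 524.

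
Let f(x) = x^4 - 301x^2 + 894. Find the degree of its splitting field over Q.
[K : Q] = 4

Solving the quadratic in x^2: x^2 = (301 ± √(301^2 - 4·894))/2 = (301 ± √87025)/2 = (301 ± 295)/2, giving x^2 = 3 or x^2 = 298. So f(x) = (x^2 - 3)(x^2 - 298) and the roots of f are ±√3, ±√298. Hence the splitting field is K = Q(√3, √298). Since 3 and 298 are distinct squarefree integers > 1, their product 894 is not a perfect square, so √298 ∉ Q(√3). By the tower law [K:Q] = [Q(√3,√298):Q(√3)] · [Q(√3):Q] = 2 · 2 = 4.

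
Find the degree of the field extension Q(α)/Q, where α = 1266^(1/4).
[Q(α):Q] = 4

α is a root of x^4 - 1266. By Eisenstein's criterion at the prime p = 2 (which divides the constant term 1266 but p^2 = 4 does not, since 1266 is squarefree), x^4 - 1266 is irreducible over Q. Hence [Q(α):Q] = 4.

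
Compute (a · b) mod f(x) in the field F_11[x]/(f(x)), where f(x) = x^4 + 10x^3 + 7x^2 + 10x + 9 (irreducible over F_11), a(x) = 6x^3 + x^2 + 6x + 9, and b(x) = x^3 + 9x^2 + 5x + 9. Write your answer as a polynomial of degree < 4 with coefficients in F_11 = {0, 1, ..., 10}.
a · b ≡ 7x^3 + 9x^2 + 10x (mod f(x))

Multiply in F_11[x]: a(x)·b(x) = (6x^3 + x^2 + 6x + 9)·(x^3 + 9x^2 + 5x + 9) = 6x^6 + x^4 + x^3 + 10x^2 + 4. This has degree ≥ 4, so divide by f(x) over F_11: 6x^6 + x^4 + x^3 + 10x^2 + 4 = (6x^2 + 6x + 9)·(x^4 + 10x^3 + 7x^2 + 10x + 9) + (7x^3 + 9x^2 + 10x). Hence a·b ≡ 7x^3 + 9x^2 + 10x (mod f). (F_11[x]/(f) is a field with 11^4 = 14641 elements since f is irreducible of degree 4.)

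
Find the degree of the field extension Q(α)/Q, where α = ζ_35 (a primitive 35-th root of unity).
[Q(α):Q] = 24

The minimal polynomial of ζ_35 over Q is the 35-th cyclotomic polynomial Φ_35(x), which is irreducible over Q and has degree φ(35) = 24. Hence [Q(α):Q] = φ(35) = 24.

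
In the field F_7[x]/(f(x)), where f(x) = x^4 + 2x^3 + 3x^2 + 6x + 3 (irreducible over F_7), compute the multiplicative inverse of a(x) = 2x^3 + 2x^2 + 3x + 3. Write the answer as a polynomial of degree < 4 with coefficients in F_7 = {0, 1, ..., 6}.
a(x)^(-1) ≡ x^3 + 4x^2 + 6x + 3 (mod f(x))

Since f is irreducible over F_7, F_7[x]/(f) is a field and a(x) ≠ 0 has an inverse. Apply the extended Euclidean algorithm to f(x) and a(x) in F_7[x]: f(x) = (4x + 4)·a(x) + (4x^2 + 3x + 5);  a(x) = (4x + 1)·(4x^2 + 3x + 5) + (x + 5);  (4x^2 + 3x + 5) = (4x + 4)·(x + 5) + (6). The last nonzero remainder is the constant 6 = gcd(f, a) in F_7. Back-substituting through the division chain expresses 6 = s(x)·a(x) + t(x)·f(x) with s(x) ≡ 6x^3 + 3x^2 + x + 4 (mod f), so (6x^3 + 3x^2 + x + 4)·a(x) ≡ 6 (mod f). Multiplying by 6^(-1) ≡ 6 in F_7 gives a(x)^(-1) ≡ 6·(6x^3 + 3x^2 + x + 4) ≡ x^3 + 4x^2 + 6x + 3 (mod f). Check: (2x^3 + 2x^2 + 3x + 3)·(x^3 + 4x^2 + 6x + 3) = 2x^6 + 3x^5 + 2x^4 + 5x^3 + x^2 + 6x + 2 ≡ 1 (mod x^4 + 2x^3 + 3x^2 + 6x + 3).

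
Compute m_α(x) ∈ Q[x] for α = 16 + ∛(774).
m_α(x) = x^3 - 48x^2 + 768x - 4870

Set β = α - 16 = ∛(774), so β^3 = 774. Then (α - 16)^3 - 774 = 0, i.e. α is a root of g(x) = (x - 16)^3 - 774 = x^3 - 48x^2 + 768x - 4870. Since g(x) = h(x - 16) where h(x) = x^3 - 774, and h is irreducible over Q (because 774 is not a perfect cube, so h has no rational root, and a monic cubic with no rational root is irreducible), g is also irreducible (irreducibility is preserved under the substitution x → x - 16). Hence m_α(x) = x^3 - 48x^2 + 768x - 4870.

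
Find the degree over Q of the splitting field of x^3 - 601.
[K : Q] = 6

The roots of x^3 - 601 are ∛601, ω∛601, ω^2∛601 where ω = e^(2πi/3) is a primitive cube root of unity, so K = Q(∛601, ω). Now [Q(∛601):Q] = 3 (since 601 is not a perfect cube, x^3 - 601 is irreducible) and [Q(ω):Q] = 2. Both 2 and 3 divide [K:Q], and [K:Q] ≤ 3·2 = 6, so [K:Q] = 6. (Equivalently: Q(∛601) ⊂ R but ω ∉ R, so [K : Q(∛601)] = 2.)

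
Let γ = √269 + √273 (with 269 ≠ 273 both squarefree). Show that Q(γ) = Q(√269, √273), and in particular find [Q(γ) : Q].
[Q(γ) : Q] = 4 (equivalently, Q(γ) = Q(√269, √273))

Obviously Q(γ) ⊆ Q(√269, √273), and [Q(√269, √273):Q] = 4 (since 269, 273 are distinct squarefree integers > 1 with 73437 not a perfect square). To show equality we compute the minimal polynomial of γ. From γ = √269 + √273: γ^2 = 269 + 2√(73437) + 273 = 542 + 2√(73437), so γ^2 - 542 = 2√(73437); squaring, (γ^2 - 542)^2 = 4·73437, i.e. γ^4 - 1084γ^2 + 293764 - 293748 = 0, i.e. γ^4 - 1084γ^2 + 16 = 0. So γ is a root of x^4 - 1084x^2 + 16. This polynomial is irreducible over Q: it has no rational root (each ±√269 ± √273 is irrational), and any factorization into two quadratics over Q would force √(73437) ∈ Q (pairing opposite roots) or √269, √273 ∈ Q (other pairings), all impossible. Hence [Q(γ):Q] = 4 = [Q(√269, √273):Q], so Q(γ) = Q(√269, √273).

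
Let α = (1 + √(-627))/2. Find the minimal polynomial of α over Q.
m_α(x) = x^2 - x + 157

From 2α - 1 = √(-627), squaring gives (2α - 1)^2 = -627, i.e. 4α^2 - 4α + 1 = -627, so α^2 - α + (1 + 627)/4 = 0. Since -627 ≡ 1 (mod 4), (1 + 627)/4 = 157 ∈ Z. The polynomial x^2 - x + 157 has discriminant 1 - 4·(157) = -627, which is not a perfect square in Q (d = -627 is squarefree and ≠ 1), so x^2 - x + 157 is irreducible over Q. It is the minimal polynomial of α.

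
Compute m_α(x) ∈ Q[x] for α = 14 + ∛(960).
m_α(x) = x^3 - 42x^2 + 588x - 3704

Set β = α - 14 = ∛(960), so β^3 = 960. Then (α - 14)^3 - 960 = 0, i.e. α is a root of g(x) = (x - 14)^3 - 960 = x^3 - 42x^2 + 588x - 3704. Since g(x) = h(x - 14) where h(x) = x^3 - 960, and h is irreducible over Q (because 960 is not a perfect cube, so h has no rational root, and a monic cubic with no rational root is irreducible), g is also irreducible (irreducibility is preserved under the substitution x → x - 14). Hence m_α(x) = x^3 - 42x^2 + 588x - 3704.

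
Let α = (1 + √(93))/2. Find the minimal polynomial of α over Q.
m_α(x) = x^2 - x - 23

From 2α - 1 = √(93), squaring gives (2α - 1)^2 = 93, i.e. 4α^2 - 4α + 1 = 93, so α^2 - α + (1 - 93)/4 = 0. Since 93 ≡ 1 (mod 4), (1 - 93)/4 = -23 ∈ Z. The polynomial x^2 - x - 23 has discriminant 1 - 4·(-23) = 93, which is not a perfect square in Q (d = 93 is squarefree and ≠ 1), so x^2 - x - 23 is irreducible over Q. It is the minimal polynomial of α.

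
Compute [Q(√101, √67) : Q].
[Q(√101, √67) : Q] = 4

[Q(√101):Q] = 2 (min poly x^2 - 101, irreducible since 101 is squarefree > 1). For the top step, suppose √67 ∈ Q(√101), say √67 = c + d√101 with c, d ∈ Q. Squaring: 67 = c^2 + 101d^2 + 2cd√101. Since √101 ∉ Q this forces 2cd = 0. If d = 0 then √67 = c ∈ Q, contradicting 67 squarefree > 1. If c = 0 then 67 = 101d^2, so 101·67 = (101d)^2 is a perfect square in Q — but 101·67 = 6767 is not a perfect square (since 101 and 67 are distinct squarefree integers). Contradiction. Hence √67 ∉ Q(√101), so x^2 - 67 stays irreducible over Q(√101) and [Q(√101, √67) : Q(√101)] = 2. By the tower law, [Q(√101, √67) : Q] = 2 · 2 = 4.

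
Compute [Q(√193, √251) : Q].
[Q(√193, √251) : Q] = 4

[Q(√193):Q] = 2 (min poly x^2 - 193, irreducible since 193 is squarefree > 1). For the top step, suppose √251 ∈ Q(√193), say √251 = c + d√193 with c, d ∈ Q. Squaring: 251 = c^2 + 193d^2 + 2cd√193. Since √193 ∉ Q this forces 2cd = 0. If d = 0 then √251 = c ∈ Q, contradicting 251 squarefree > 1. If c = 0 then 251 = 193d^2, so 193·251 = (193d)^2 is a perfect square in Q — but 193·251 = 48443 is not a perfect square (since 193 and 251 are distinct squarefree integers). Contradiction. Hence √251 ∉ Q(√193), so x^2 - 251 stays irreducible over Q(√193) and [Q(√193, √251) : Q(√193)] = 2. By the tower law, [Q(√193, √251) : Q] = 2 · 2 = 4.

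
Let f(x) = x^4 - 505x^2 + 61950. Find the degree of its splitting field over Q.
[K : Q] = 4

Solving the quadratic in x^2: x^2 = (505 ± √(505^2 - 4·61950))/2 = (505 ± √7225)/2 = (505 ± 85)/2, giving x^2 = 210 or x^2 = 295. So f(x) = (x^2 - 210)(x^2 - 295) and the roots of f are ±√210, ±√295. Hence the splitting field is K = Q(√210, √295). Since 210 and 295 are distinct squarefree integers > 1, their product 61950 is not a perfect square, so √295 ∉ Q(√210). By the tower law [K:Q] = [Q(√210,√295):Q(√210)] · [Q(√210):Q] = 2 · 2 = 4.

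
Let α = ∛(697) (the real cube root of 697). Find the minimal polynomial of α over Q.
m_α(x) = x^3 - 697

α satisfies α^3 = 697, so x^3 - 697 annihilates α. By the rational root test, a rational root p/q (in lowest terms) of x^3 - 697 would satisfy p^3 = 697 q^3, forcing q = 1 and p^3 = 697; but 697 is not a perfect cube, contradiction. A monic cubic over Q with no rational root is irreducible (any nontrivial factorization would include a linear factor). Hence x^3 - 697 is the minimal polynomial of α, and in particular [Q(α):Q] = 3.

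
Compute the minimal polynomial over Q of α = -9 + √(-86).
m_α(x) = x^2 + 18x + 167

From α + 9 = √(-86), squaring gives (α + 9)^2 = -86, i.e. α^2 + 18α + 81 = -86, so α^2 + 18α + 167 = 0. The discriminant of x^2 + 18x + 167 is (18)^2 - 4·(167) = 324 - 668 = -344, and 4·(-86) is not a perfect square in Q since -86 is squarefree and ≠ 1. Hence x^2 + 18x + 167 is irreducible over Q and is the minimal polynomial of α.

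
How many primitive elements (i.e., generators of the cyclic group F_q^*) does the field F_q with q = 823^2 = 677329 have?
There are φ(677328) = 221952 primitive elements

F_q^* is cyclic of order q - 1 = 677328. A cyclic group of order m has exactly φ(m) generators. Here m = 677328 = 2^4 · 3 · 103 · 137, so the number of primitive elements is φ(677328) = 221952.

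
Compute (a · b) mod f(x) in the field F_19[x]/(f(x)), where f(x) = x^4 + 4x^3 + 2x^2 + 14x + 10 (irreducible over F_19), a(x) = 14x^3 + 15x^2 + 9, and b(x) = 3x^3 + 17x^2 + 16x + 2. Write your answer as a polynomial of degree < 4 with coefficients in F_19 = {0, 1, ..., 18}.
a · b ≡ 3x^3 + 12x^2 + 18x + 3 (mod f(x))

Multiply in F_19[x]: a(x)·b(x) = (14x^3 + 15x^2 + 9)·(3x^3 + 17x^2 + 16x + 2) = 4x^6 + 17x^5 + 4x^4 + 10x^3 + 12x^2 + 11x + 18. This has degree ≥ 4, so divide by f(x) over F_19: 4x^6 + 17x^5 + 4x^4 + 10x^3 + 12x^2 + 11x + 18 = (4x^2 + x + 11)·(x^4 + 4x^3 + 2x^2 + 14x + 10) + (3x^3 + 12x^2 + 18x + 3). Hence a·b ≡ 3x^3 + 12x^2 + 18x + 3 (mod f). (F_19[x]/(f) is a field with 19^4 = 130321 elements since f is irreducible of degree 4.)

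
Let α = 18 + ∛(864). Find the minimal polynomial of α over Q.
m_α(x) = x^3 - 54x^2 + 972x - 6696

Set β = α - 18 = ∛(864), so β^3 = 864. Then (α - 18)^3 - 864 = 0, i.e. α is a root of g(x) = (x - 18)^3 - 864 = x^3 - 54x^2 + 972x - 6696. Since g(x) = h(x - 18) where h(x) = x^3 - 864, and h is irreducible over Q (because 864 is not a perfect cube, so h has no rational root, and a monic cubic with no rational root is irreducible), g is also irreducible (irreducibility is preserved under the substitution x → x - 18). Hence m_α(x) = x^3 - 54x^2 + 972x - 6696.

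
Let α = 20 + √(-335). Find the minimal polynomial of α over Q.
m_α(x) = x^2 - 40x + 735

From α - 20 = √(-335), squaring gives (α - 20)^2 = -335, i.e. α^2 - 40α + 400 = -335, so α^2 - 40α + 735 = 0. The discriminant of x^2 - 40x + 735 is (-40)^2 - 4·(735) = 1600 - 2940 = -1340, and 4·(-335) is not a perfect square in Q since -335 is squarefree and ≠ 1. Hence x^2 - 40x + 735 is irreducible over Q and is the minimal polynomial of α.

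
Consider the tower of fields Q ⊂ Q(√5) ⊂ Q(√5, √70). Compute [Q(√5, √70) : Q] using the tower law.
[Q(√5, √70) : Q] = 4

[Q(√5):Q] = 2 (min poly x^2 - 5, irreducible since 5 is squarefree > 1). For the top step, suppose √70 ∈ Q(√5), say √70 = c + d√5 with c, d ∈ Q. Squaring: 70 = c^2 + 5d^2 + 2cd√5. Since √5 ∉ Q this forces 2cd = 0. If d = 0 then √70 = c ∈ Q, contradicting 70 squarefree > 1. If c = 0 then 70 = 5d^2, so 5·70 = (5d)^2 is a perfect square in Q — but 5·70 = 350 is not a perfect square (since 5 and 70 are distinct squarefree integers). Contradiction. Hence √70 ∉ Q(√5), so x^2 - 70 stays irreducible over Q(√5) and [Q(√5, √70) : Q(√5)] = 2. By the tower law, [Q(√5, √70) : Q] = 2 · 2 = 4.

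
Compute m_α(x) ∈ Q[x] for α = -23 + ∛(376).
m_α(x) = x^3 + 69x^2 + 1587x + 11791

Set β = α + 23 = ∛(376), so β^3 = 376. Then (α + 23)^3 - 376 = 0, i.e. α is a root of g(x) = (x + 23)^3 - 376 = x^3 + 69x^2 + 1587x + 11791. Since g(x) = h(x + 23) where h(x) = x^3 - 376, and h is irreducible over Q (because 376 is not a perfect cube, so h has no rational root, and a monic cubic with no rational root is irreducible), g is also irreducible (irreducibility is preserved under the substitution x → x + 23). Hence m_α(x) = x^3 + 69x^2 + 1587x + 11791.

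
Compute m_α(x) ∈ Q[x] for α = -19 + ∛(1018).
m_α(x) = x^3 + 57x^2 + 1083x + 5841

Set β = α + 19 = ∛(1018), so β^3 = 1018. Then (α + 19)^3 - 1018 = 0, i.e. α is a root of g(x) = (x + 19)^3 - 1018 = x^3 + 57x^2 + 1083x + 5841. Since g(x) = h(x + 19) where h(x) = x^3 - 1018, and h is irreducible over Q (because 1018 is not a perfect cube, so h has no rational root, and a monic cubic with no rational root is irreducible), g is also irreducible (irreducibility is preserved under the substitution x → x + 19). Hence m_α(x) = x^3 + 57x^2 + 1083x + 5841.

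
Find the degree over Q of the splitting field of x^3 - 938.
[K : Q] = 6

The roots of x^3 - 938 are ∛938, ω∛938, ω^2∛938 where ω = e^(2πi/3) is a primitive cube root of unity, so K = Q(∛938, ω). Now [Q(∛938):Q] = 3 (since 938 is not a perfect cube, x^3 - 938 is irreducible) and [Q(ω):Q] = 2. Both 2 and 3 divide [K:Q], and [K:Q] ≤ 3·2 = 6, so [K:Q] = 6. (Equivalently: Q(∛938) ⊂ R but ω ∉ R, so [K : Q(∛938)] = 2.)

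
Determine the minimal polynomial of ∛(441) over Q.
m_α(x) = x^3 - 441

α satisfies α^3 = 441, so x^3 - 441 annihilates α. By the rational root test, a rational root p/q (in lowest terms) of x^3 - 441 would satisfy p^3 = 441 q^3, forcing q = 1 and p^3 = 441; but 441 is not a perfect cube, contradiction. A monic cubic over Q with no rational root is irreducible (any nontrivial factorization would include a linear factor). Hence x^3 - 441 is the minimal polynomial of α, and in particular [Q(α):Q] = 3.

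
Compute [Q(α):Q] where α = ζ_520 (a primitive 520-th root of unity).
[Q(α):Q] = 192

The minimal polynomial of ζ_520 over Q is the 520-th cyclotomic polynomial Φ_520(x), which is irreducible over Q and has degree φ(520) = 192. Hence [Q(α):Q] = φ(520) = 192.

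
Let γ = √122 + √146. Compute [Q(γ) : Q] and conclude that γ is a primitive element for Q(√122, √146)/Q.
[Q(γ) : Q] = 4 (equivalently, Q(γ) = Q(√122, √146))

Obviously Q(γ) ⊆ Q(√122, √146), and [Q(√122, √146):Q] = 4 (since 122, 146 are distinct squarefree integers > 1 with 17812 not a perfect square). To show equality we compute the minimal polynomial of γ. From γ = √122 + √146: γ^2 = 122 + 2√(17812) + 146 = 268 + 2√(17812), so γ^2 - 268 = 2√(17812); squaring, (γ^2 - 268)^2 = 4·17812, i.e. γ^4 - 536γ^2 + 71824 - 71248 = 0, i.e. γ^4 - 536γ^2 + 576 = 0. So γ is a root of x^4 - 536x^2 + 576. This polynomial is irreducible over Q: it has no rational root (each ±√122 ± √146 is irrational), and any factorization into two quadratics over Q would force √(17812) ∈ Q (pairing opposite roots) or √122, √146 ∈ Q (other pairings), all impossible. Hence [Q(γ):Q] = 4 = [Q(√122, √146):Q], so Q(γ) = Q(√122, √146).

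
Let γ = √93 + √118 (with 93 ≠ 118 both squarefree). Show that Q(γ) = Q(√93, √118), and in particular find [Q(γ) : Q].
[Q(γ) : Q] = 4 (equivalently, Q(γ) = Q(√93, √118))

Obviously Q(γ) ⊆ Q(√93, √118), and [Q(√93, √118):Q] = 4 (since 93, 118 are distinct squarefree integers > 1 with 10974 not a perfect square). To show equality we compute the minimal polynomial of γ. From γ = √93 + √118: γ^2 = 93 + 2√(10974) + 118 = 211 + 2√(10974), so γ^2 - 211 = 2√(10974); squaring, (γ^2 - 211)^2 = 4·10974, i.e. γ^4 - 422γ^2 + 44521 - 43896 = 0, i.e. γ^4 - 422γ^2 + 625 = 0. So γ is a root of x^4 - 422x^2 + 625. This polynomial is irreducible over Q: it has no rational root (each ±√93 ± √118 is irrational), and any factorization into two quadratics over Q would force √(10974) ∈ Q (pairing opposite roots) or √93, √118 ∈ Q (other pairings), all impossible. Hence [Q(γ):Q] = 4 = [Q(√93, √118):Q], so Q(γ) = Q(√93, √118).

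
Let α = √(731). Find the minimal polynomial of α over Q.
m_α(x) = x^2 - 731

α satisfies α^2 - 731 = 0, so x^2 - 731 annihilates α. Since d = 731 is squarefree and ≠ 1, it is not a perfect square in Q, so x^2 - 731 has no rational root and is therefore irreducible over Q (a degree-2 polynomial over a field is irreducible iff it has no root). Hence m_α(x) = x^2 - 731.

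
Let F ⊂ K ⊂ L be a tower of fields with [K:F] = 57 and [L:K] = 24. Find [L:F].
[L:F] = 1368

The tower law says that for any tower of field extensions F ⊂ K ⊂ L with finite degrees, [L:F] = [L:K] · [K:F]. Here this gives [L:F] = 24 · 57 = 1368.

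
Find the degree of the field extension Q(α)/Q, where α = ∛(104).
[Q(α):Q] = 3

The minimal polynomial of α is x^3 - 104, irreducible over Q since 104 is not a perfect cube (so x^3 - 104 has no rational root). Hence [Q(α):Q] = deg(m_α) = 3.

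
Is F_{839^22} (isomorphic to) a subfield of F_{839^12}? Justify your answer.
No: F_{839^22} is not a subfield of F_{839^12}

F_{p^m} embeds in F_{p^n} iff m | n. Here 22 ∤ 12 (since 12 = 0·22 + 12 with remainder 12 ≠ 0), so F_{839^22} is not a subfield of F_{839^12}. Equivalently: if it were, the tower law would give 22 = [F_{839^22}:F_839] dividing [F_{839^12}:F_839] = 12, contradiction.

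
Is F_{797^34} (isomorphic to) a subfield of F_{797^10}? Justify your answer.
No: F_{797^34} is not a subfield of F_{797^10}

F_{p^m} embeds in F_{p^n} iff m | n. Here 34 ∤ 10 (since 10 = 0·34 + 10 with remainder 10 ≠ 0), so F_{797^34} is not a subfield of F_{797^10}. Equivalently: if it were, the tower law would give 34 = [F_{797^34}:F_797] dividing [F_{797^10}:F_797] = 10, contradiction.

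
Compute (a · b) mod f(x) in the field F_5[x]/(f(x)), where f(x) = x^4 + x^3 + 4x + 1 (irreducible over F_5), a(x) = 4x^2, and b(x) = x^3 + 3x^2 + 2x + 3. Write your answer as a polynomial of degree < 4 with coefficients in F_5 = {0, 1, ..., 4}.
a · b ≡ x^2 + 4x + 2 (mod f(x))

Multiply in F_5[x]: a(x)·b(x) = (4x^2)·(x^3 + 3x^2 + 2x + 3) = 4x^5 + 2x^4 + 3x^3 + 2x^2. This has degree ≥ 4, so divide by f(x) over F_5: 4x^5 + 2x^4 + 3x^3 + 2x^2 = (4x + 3)·(x^4 + x^3 + 4x + 1) + (x^2 + 4x + 2). Hence a·b ≡ x^2 + 4x + 2 (mod f). (F_5[x]/(f) is a field with 5^4 = 625 elements since f is irreducible of degree 4.)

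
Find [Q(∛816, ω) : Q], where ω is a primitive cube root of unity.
[Q(∛816, ω) : Q] = 6

[Q(∛816):Q] = 3 (min poly x^3 - 816, irreducible since 816 is not a perfect cube). [Q(ω):Q] = 2 (min poly x^2 + x + 1). Since Q(∛816) ⊂ R and ω ∉ R, we have ω ∉ Q(∛816), so x^2 + x + 1 remains irreducible over Q(∛816) and [Q(∛816, ω) : Q(∛816)] = 2. By the tower law, [Q(∛816, ω) : Q] = 3 · 2 = 6. (In fact Q(∛816, ω) is the splitting field of x^3 - 816 over Q.)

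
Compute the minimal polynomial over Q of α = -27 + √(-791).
m_α(x) = x^2 + 54x + 1520

From α + 27 = √(-791), squaring gives (α + 27)^2 = -791, i.e. α^2 + 54α + 729 = -791, so α^2 + 54α + 1520 = 0. The discriminant of x^2 + 54x + 1520 is (54)^2 - 4·(1520) = 2916 - 6080 = -3164, and 4·(-791) is not a perfect square in Q since -791 is squarefree and ≠ 1. Hence x^2 + 54x + 1520 is irreducible over Q and is the minimal polynomial of α.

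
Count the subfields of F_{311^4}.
F_{311^4} has 3 subfields

The subfields of F_{p^n} are exactly the fields F_{p^d} for d | n (each is the fixed field of the unique index-d subgroup of Gal(F_{p^n}/F_p) ≅ Z/nZ). The divisors of n = 4 are {1, 2, 4}, giving 3 subfields: F_{311^1}, F_{311^2}, F_{311^4}.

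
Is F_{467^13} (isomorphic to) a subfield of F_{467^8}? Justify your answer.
No: F_{467^13} is not a subfield of F_{467^8}

F_{p^m} embeds in F_{p^n} iff m | n. Here 13 ∤ 8 (since 8 = 0·13 + 8 with remainder 8 ≠ 0), so F_{467^13} is not a subfield of F_{467^8}. Equivalently: if it were, the tower law would give 13 = [F_{467^13}:F_467] dividing [F_{467^8}:F_467] = 8, contradiction.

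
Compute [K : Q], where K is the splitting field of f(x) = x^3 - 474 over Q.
[K : Q] = 6

The roots of x^3 - 474 are ∛474, ω∛474, ω^2∛474 where ω = e^(2πi/3) is a primitive cube root of unity, so K = Q(∛474, ω). Now [Q(∛474):Q] = 3 (since 474 is not a perfect cube, x^3 - 474 is irreducible) and [Q(ω):Q] = 2. Both 2 and 3 divide [K:Q], and [K:Q] ≤ 3·2 = 6, so [K:Q] = 6. (Equivalently: Q(∛474) ⊂ R but ω ∉ R, so [K : Q(∛474)] = 2.)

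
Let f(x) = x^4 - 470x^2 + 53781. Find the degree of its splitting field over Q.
[K : Q] = 4

Solving the quadratic in x^2: x^2 = (470 ± √(470^2 - 4·53781))/2 = (470 ± √5776)/2 = (470 ± 76)/2, giving x^2 = 273 or x^2 = 197. So f(x) = (x^2 - 273)(x^2 - 197) and the roots of f are ±√273, ±√197. Hence the splitting field is K = Q(√273, √197). Since 273 and 197 are distinct squarefree integers > 1, their product 53781 is not a perfect square, so √197 ∉ Q(√273). By the tower law [K:Q] = [Q(√273,√197):Q(√273)] · [Q(√273):Q] = 2 · 2 = 4.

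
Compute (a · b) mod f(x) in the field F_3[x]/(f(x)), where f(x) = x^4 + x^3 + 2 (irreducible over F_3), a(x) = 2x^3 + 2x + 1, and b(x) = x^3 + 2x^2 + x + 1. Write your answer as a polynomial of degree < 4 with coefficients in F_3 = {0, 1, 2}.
a · b ≡ 2x^3 + 2x (mod f(x))

Multiply in F_3[x]: a(x)·b(x) = (2x^3 + 2x + 1)·(x^3 + 2x^2 + x + 1) = 2x^6 + x^5 + x^4 + x^3 + x^2 + 1. This has degree ≥ 4, so divide by f(x) over F_3: 2x^6 + x^5 + x^4 + x^3 + x^2 + 1 = (2x^2 + 2x + 2)·(x^4 + x^3 + 2) + (2x^3 + 2x). Hence a·b ≡ 2x^3 + 2x (mod f). (F_3[x]/(f) is a field with 3^4 = 81 elements since f is irreducible of degree 4.)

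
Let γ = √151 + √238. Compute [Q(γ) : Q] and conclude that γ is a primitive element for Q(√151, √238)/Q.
[Q(γ) : Q] = 4 (equivalently, Q(γ) = Q(√151, √238))

Obviously Q(γ) ⊆ Q(√151, √238), and [Q(√151, √238):Q] = 4 (since 151, 238 are distinct squarefree integers > 1 with 35938 not a perfect square). To show equality we compute the minimal polynomial of γ. From γ = √151 + √238: γ^2 = 151 + 2√(35938) + 238 = 389 + 2√(35938), so γ^2 - 389 = 2√(35938); squaring, (γ^2 - 389)^2 = 4·35938, i.e. γ^4 - 778γ^2 + 151321 - 143752 = 0, i.e. γ^4 - 778γ^2 + 7569 = 0. So γ is a root of x^4 - 778x^2 + 7569. This polynomial is irreducible over Q: it has no rational root (each ±√151 ± √238 is irrational), and any factorization into two quadratics over Q would force √(35938) ∈ Q (pairing opposite roots) or √151, √238 ∈ Q (other pairings), all impossible. Hence [Q(γ):Q] = 4 = [Q(√151, √238):Q], so Q(γ) = Q(√151, √238).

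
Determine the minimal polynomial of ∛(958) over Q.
m_α(x) = x^3 - 958

α satisfies α^3 = 958, so x^3 - 958 annihilates α. By the rational root test, a rational root p/q (in lowest terms) of x^3 - 958 would satisfy p^3 = 958 q^3, forcing q = 1 and p^3 = 958; but 958 is not a perfect cube, contradiction. A monic cubic over Q with no rational root is irreducible (any nontrivial factorization would include a linear factor). Hence x^3 - 958 is the minimal polynomial of α, and in particular [Q(α):Q] = 3.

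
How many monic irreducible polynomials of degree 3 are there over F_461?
There are 32657240 monic irreducible polynomials of degree 3 over F_461

Each element of F_{461^3} that lies in no proper subfield is a root of exactly one monic irreducible of degree 3 over F_461, and each such polynomial has 3 distinct roots in F_{461^3}. By Möbius inversion the count is N_461(3) = (1/3) Σ_{d|3} μ(3/d) · 461^d = (1/3)(μ(3)·461^1 + μ(1)·461^3) = 97971720/3 = 32657240.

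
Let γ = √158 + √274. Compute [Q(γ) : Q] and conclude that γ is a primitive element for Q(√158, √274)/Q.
[Q(γ) : Q] = 4 (equivalently, Q(γ) = Q(√158, √274))

Obviously Q(γ) ⊆ Q(√158, √274), and [Q(√158, √274):Q] = 4 (since 158, 274 are distinct squarefree integers > 1 with 43292 not a perfect square). To show equality we compute the minimal polynomial of γ. From γ = √158 + √274: γ^2 = 158 + 2√(43292) + 274 = 432 + 2√(43292), so γ^2 - 432 = 2√(43292); squaring, (γ^2 - 432)^2 = 4·43292, i.e. γ^4 - 864γ^2 + 186624 - 173168 = 0, i.e. γ^4 - 864γ^2 + 13456 = 0. So γ is a root of x^4 - 864x^2 + 13456. This polynomial is irreducible over Q: it has no rational root (each ±√158 ± √274 is irrational), and any factorization into two quadratics over Q would force √(43292) ∈ Q (pairing opposite roots) or √158, √274 ∈ Q (other pairings), all impossible. Hence [Q(γ):Q] = 4 = [Q(√158, √274):Q], so Q(γ) = Q(√158, √274).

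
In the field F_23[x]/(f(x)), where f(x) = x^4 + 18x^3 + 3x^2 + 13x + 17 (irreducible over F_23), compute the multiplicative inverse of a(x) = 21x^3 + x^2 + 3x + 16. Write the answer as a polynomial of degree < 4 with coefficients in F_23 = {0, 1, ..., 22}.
a(x)^(-1) ≡ 20x^3 + x^2 + 17x + 3 (mod f(x))

Since f is irreducible over F_23, F_23[x]/(f) is a field and a(x) ≠ 0 has an inverse. Apply the extended Euclidean algorithm to f(x) and a(x) in F_23[x]: f(x) = (11x + 8)·a(x) + (8x^2 + 20x + 4);  a(x) = (17x + 18)·(8x^2 + 20x + 4) + (12x + 13);  (8x^2 + 20x + 4) = (16x + 15)·(12x + 13) + (16). The last nonzero remainder is the constant 16 = gcd(f, a) in F_23. Back-substituting through the division chain expresses 16 = s(x)·a(x) + t(x)·f(x) with s(x) ≡ 21x^3 + 16x^2 + 19x + 2 (mod f), so (21x^3 + 16x^2 + 19x + 2)·a(x) ≡ 16 (mod f). Multiplying by 16^(-1) ≡ 13 in F_23 gives a(x)^(-1) ≡ 13·(21x^3 + 16x^2 + 19x + 2) ≡ 20x^3 + x^2 + 17x + 3 (mod f). Check: (21x^3 + x^2 + 3x + 16)·(20x^3 + x^2 + 17x + 3) = 6x^6 + 18x^5 + 4x^4 + 12x^3 + x^2 + 5x + 2 ≡ 1 (mod x^4 + 18x^3 + 3x^2 + 13x + 17).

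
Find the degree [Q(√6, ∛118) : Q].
[Q(√6, ∛118) : Q] = 6

Let L = Q(√6, ∛118). Since Q(√6) ⊂ L and [Q(√6):Q] = 2, the tower law gives 2 | [L:Q]. Likewise Q(∛118) ⊂ L with [Q(∛118):Q] = 3 (because 118 is not a perfect cube), so 3 | [L:Q]. As gcd(2,3) = 1, [L:Q] is divisible by 6. Conversely L is generated over Q by √6 and ∛118, so [L:Q] ≤ 2·3 = 6. Therefore [Q(√6, ∛118) : Q] = 6.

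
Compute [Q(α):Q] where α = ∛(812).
[Q(α):Q] = 3

The minimal polynomial of α is x^3 - 812, irreducible over Q since 812 is not a perfect cube (so x^3 - 812 has no rational root). Hence [Q(α):Q] = deg(m_α) = 3.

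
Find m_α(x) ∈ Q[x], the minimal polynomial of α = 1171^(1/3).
m_α(x) = x^3 - 1171

α satisfies α^3 = 1171, so x^3 - 1171 annihilates α. By the rational root test, a rational root p/q (in lowest terms) of x^3 - 1171 would satisfy p^3 = 1171 q^3, forcing q = 1 and p^3 = 1171; but 1171 is not a perfect cube, contradiction. A monic cubic over Q with no rational root is irreducible (any nontrivial factorization would include a linear factor). Hence x^3 - 1171 is the minimal polynomial of α, and in particular [Q(α):Q] = 3.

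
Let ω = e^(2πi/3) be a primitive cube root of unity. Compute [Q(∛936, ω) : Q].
[Q(∛936, ω) : Q] = 6

[Q(∛936):Q] = 3 (min poly x^3 - 936, irreducible since 936 is not a perfect cube). [Q(ω):Q] = 2 (min poly x^2 + x + 1). Since Q(∛936) ⊂ R and ω ∉ R, we have ω ∉ Q(∛936), so x^2 + x + 1 remains irreducible over Q(∛936) and [Q(∛936, ω) : Q(∛936)] = 2. By the tower law, [Q(∛936, ω) : Q] = 3 · 2 = 6. (In fact Q(∛936, ω) is the splitting field of x^3 - 936 over Q.)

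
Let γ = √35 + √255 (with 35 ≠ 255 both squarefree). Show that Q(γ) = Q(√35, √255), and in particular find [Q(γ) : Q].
[Q(γ) : Q] = 4 (equivalently, Q(γ) = Q(√35, √255))

Obviously Q(γ) ⊆ Q(√35, √255), and [Q(√35, √255):Q] = 4 (since 35, 255 are distinct squarefree integers > 1 with 8925 not a perfect square). To show equality we compute the minimal polynomial of γ. From γ = √35 + √255: γ^2 = 35 + 2√(8925) + 255 = 290 + 2√(8925), so γ^2 - 290 = 2√(8925); squaring, (γ^2 - 290)^2 = 4·8925, i.e. γ^4 - 580γ^2 + 84100 - 35700 = 0, i.e. γ^4 - 580γ^2 + 48400 = 0. So γ is a root of x^4 - 580x^2 + 48400. This polynomial is irreducible over Q: it has no rational root (each ±√35 ± √255 is irrational), and any factorization into two quadratics over Q would force √(8925) ∈ Q (pairing opposite roots) or √35, √255 ∈ Q (other pairings), all impossible. Hence [Q(γ):Q] = 4 = [Q(√35, √255):Q], so Q(γ) = Q(√35, √255).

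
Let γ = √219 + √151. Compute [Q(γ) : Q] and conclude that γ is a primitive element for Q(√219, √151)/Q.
[Q(γ) : Q] = 4 (equivalently, Q(γ) = Q(√219, √151))

Obviously Q(γ) ⊆ Q(√219, √151), and [Q(√219, √151):Q] = 4 (since 219, 151 are distinct squarefree integers > 1 with 33069 not a perfect square). To show equality we compute the minimal polynomial of γ. From γ = √219 + √151: γ^2 = 219 + 2√(33069) + 151 = 370 + 2√(33069), so γ^2 - 370 = 2√(33069); squaring, (γ^2 - 370)^2 = 4·33069, i.e. γ^4 - 740γ^2 + 136900 - 132276 = 0, i.e. γ^4 - 740γ^2 + 4624 = 0. So γ is a root of x^4 - 740x^2 + 4624. This polynomial is irreducible over Q: it has no rational root (each ±√219 ± √151 is irrational), and any factorization into two quadratics over Q would force √(33069) ∈ Q (pairing opposite roots) or √219, √151 ∈ Q (other pairings), all impossible. Hence [Q(γ):Q] = 4 = [Q(√219, √151):Q], so Q(γ) = Q(√219, √151).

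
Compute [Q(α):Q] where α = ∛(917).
[Q(α):Q] = 3

The minimal polynomial of α is x^3 - 917, irreducible over Q since 917 is not a perfect cube (so x^3 - 917 has no rational root). Hence [Q(α):Q] = deg(m_α) = 3.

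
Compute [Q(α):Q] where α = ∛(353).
[Q(α):Q] = 3

The minimal polynomial of α is x^3 - 353, irreducible over Q since 353 is not a perfect cube (so x^3 - 353 has no rational root). Hence [Q(α):Q] = deg(m_α) = 3.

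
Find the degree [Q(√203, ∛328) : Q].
[Q(√203, ∛328) : Q] = 6

Let L = Q(√203, ∛328). Since Q(√203) ⊂ L and [Q(√203):Q] = 2, the tower law gives 2 | [L:Q]. Likewise Q(∛328) ⊂ L with [Q(∛328):Q] = 3 (because 328 is not a perfect cube), so 3 | [L:Q]. As gcd(2,3) = 1, [L:Q] is divisible by 6. Conversely L is generated over Q by √203 and ∛328, so [L:Q] ≤ 2·3 = 6. Therefore [Q(√203, ∛328) : Q] = 6.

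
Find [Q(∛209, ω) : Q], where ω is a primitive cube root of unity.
[Q(∛209, ω) : Q] = 6

[Q(∛209):Q] = 3 (min poly x^3 - 209, irreducible since 209 is not a perfect cube). [Q(ω):Q] = 2 (min poly x^2 + x + 1). Since Q(∛209) ⊂ R and ω ∉ R, we have ω ∉ Q(∛209), so x^2 + x + 1 remains irreducible over Q(∛209) and [Q(∛209, ω) : Q(∛209)] = 2. By the tower law, [Q(∛209, ω) : Q] = 3 · 2 = 6. (In fact Q(∛209, ω) is the splitting field of x^3 - 209 over Q.)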